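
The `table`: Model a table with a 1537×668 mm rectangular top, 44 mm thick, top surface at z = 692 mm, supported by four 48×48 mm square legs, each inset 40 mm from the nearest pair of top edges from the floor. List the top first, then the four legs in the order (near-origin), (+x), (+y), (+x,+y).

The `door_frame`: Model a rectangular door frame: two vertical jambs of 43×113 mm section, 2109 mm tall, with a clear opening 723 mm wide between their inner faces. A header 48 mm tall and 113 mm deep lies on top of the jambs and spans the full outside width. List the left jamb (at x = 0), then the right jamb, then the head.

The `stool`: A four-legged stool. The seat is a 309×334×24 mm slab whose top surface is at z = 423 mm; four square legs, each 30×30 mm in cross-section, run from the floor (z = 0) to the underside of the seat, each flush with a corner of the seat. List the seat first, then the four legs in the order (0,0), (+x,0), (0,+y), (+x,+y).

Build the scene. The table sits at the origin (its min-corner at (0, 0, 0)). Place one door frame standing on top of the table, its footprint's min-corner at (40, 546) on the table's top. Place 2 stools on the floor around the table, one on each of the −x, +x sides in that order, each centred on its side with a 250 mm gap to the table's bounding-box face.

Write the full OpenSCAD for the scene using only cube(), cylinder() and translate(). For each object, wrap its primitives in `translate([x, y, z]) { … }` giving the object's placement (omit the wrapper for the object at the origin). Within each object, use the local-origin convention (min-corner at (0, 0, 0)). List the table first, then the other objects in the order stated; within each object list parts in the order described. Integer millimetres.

translate([0, 0, 648]) cube([1537, 668, 44]);
translate([40, 40, 0]) cube([48, 48, 648]);
translate([1449, 40, 0]) cube([48, 48, 648]);
translate([40, 580, 0]) cube([48, 48, 648]);
translate([1449, 580, 0]) cube([48, 48, 648]);
translate([40, 546, 692]) {
  cube([43, 113, 2109]);
  translate([766, 0, 0]) cube([43, 113, 2109]);
  translate([0, 0, 2109]) cube([809, 113, 48]);
}
translate([-559, 167, 0]) {
  translate([0, 0, 399]) cube([309, 334, 24]);
  cube([30, 30, 399]);
  translate([279, 0, 0]) cube([30, 30, 399]);
  translate([0, 304, 0]) cube([30, 30, 399]);
  translate([279, 304, 0]) cube([30, 30, 399]);
}
translate([1787, 167, 0]) {
  translate([0, 0, 399]) cube([309, 334, 24]);
  cube([30, 30, 399]);
  translate([279, 0, 0]) cube([30, 30, 399]);
  translate([0, 304, 0]) cube([30, 30, 399]);
  translate([279, 304, 0]) cube([30, 30, 399]);
}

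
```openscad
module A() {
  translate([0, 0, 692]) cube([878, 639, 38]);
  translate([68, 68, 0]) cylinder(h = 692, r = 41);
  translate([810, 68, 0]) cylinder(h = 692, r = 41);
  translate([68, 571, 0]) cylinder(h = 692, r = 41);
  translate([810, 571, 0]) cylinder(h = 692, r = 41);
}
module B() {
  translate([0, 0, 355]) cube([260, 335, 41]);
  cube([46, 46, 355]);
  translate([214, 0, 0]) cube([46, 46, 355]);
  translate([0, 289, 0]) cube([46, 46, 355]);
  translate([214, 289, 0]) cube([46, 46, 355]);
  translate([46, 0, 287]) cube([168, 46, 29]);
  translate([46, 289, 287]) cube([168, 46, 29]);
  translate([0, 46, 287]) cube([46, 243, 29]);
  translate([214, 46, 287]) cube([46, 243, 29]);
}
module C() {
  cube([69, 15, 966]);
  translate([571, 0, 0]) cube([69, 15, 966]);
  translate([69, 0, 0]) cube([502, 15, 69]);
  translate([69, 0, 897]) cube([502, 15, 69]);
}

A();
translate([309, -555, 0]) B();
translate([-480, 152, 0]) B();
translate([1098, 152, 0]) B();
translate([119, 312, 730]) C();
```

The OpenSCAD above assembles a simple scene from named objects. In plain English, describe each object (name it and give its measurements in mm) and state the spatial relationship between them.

A is a table: top 878 mm (x) × 639 mm (y), 38 mm thick, upper face at z = 730 mm, on four round legs of 82 mm diameter, each leg's bounding box inset 27 mm from the nearest pair of top edges, running from z = 0 to the bottom of the top.

B is a four-legged stool. The seat is 260×335 mm, 41 mm thick, top at z = 396 mm. It stands on four square legs, each 46×46 mm in cross-section, from z = 0 to the seat underside, each flush with a corner of the seat. Four stretchers, 46 mm wide and 29 mm tall, connect adjacent legs with their undersides at z = 287 mm, each running between the inner faces of the legs it joins and aligned with the legs' outer faces on the other axis.

C is a picture frame with a 502×828 mm rectangular opening (x by z) and a uniform 69 mm border on every side. Frame depth is 15 mm along y. It is built from two vertical stiles running the full outside height and two horizontal rails spanning the gap between the stiles.

Three stools sit around the table at the −y, −x, +x sides. The picture frame is on top of the table, centred.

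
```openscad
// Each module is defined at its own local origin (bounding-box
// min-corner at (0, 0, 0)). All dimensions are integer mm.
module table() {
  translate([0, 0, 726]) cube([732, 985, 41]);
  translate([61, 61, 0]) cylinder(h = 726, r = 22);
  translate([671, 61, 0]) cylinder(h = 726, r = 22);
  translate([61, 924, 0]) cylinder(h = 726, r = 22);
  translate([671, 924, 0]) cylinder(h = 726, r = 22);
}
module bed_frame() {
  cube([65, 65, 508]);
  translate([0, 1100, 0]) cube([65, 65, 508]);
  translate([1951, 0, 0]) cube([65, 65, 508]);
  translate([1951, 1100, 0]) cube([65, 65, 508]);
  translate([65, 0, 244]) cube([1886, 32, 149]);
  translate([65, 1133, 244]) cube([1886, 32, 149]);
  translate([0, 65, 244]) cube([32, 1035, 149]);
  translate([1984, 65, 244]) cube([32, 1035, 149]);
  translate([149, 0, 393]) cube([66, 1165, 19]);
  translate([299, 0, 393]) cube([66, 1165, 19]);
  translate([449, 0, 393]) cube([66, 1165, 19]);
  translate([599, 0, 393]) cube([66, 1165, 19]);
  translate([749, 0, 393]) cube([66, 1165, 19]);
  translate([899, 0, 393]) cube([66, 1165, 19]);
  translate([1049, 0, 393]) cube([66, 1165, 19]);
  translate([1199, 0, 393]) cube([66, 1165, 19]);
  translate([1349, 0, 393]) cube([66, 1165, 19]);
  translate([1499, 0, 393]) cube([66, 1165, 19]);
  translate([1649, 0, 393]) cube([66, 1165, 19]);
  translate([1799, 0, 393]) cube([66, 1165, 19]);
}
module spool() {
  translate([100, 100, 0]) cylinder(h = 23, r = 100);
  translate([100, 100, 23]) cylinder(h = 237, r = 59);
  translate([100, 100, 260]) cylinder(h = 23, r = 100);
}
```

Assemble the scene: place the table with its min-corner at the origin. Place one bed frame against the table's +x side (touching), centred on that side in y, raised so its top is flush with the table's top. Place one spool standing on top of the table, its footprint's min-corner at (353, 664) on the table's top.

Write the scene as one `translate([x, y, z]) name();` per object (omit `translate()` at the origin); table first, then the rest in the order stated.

table();
translate([732, -90, 259]) bed_frame();
translate([353, 664, 767]) spool();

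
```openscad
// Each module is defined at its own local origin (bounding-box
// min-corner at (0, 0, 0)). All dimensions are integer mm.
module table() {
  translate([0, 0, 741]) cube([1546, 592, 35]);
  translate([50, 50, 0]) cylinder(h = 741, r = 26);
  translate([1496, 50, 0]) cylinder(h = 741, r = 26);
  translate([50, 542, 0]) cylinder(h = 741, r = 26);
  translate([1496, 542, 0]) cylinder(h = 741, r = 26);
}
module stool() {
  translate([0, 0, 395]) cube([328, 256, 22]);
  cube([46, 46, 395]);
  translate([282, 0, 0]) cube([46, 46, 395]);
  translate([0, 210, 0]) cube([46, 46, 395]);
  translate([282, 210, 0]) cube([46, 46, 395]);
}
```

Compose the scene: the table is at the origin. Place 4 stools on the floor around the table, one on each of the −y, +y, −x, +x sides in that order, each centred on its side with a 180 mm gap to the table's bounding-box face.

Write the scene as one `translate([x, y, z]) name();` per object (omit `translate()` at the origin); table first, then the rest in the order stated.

table();
translate([609, -436, 0]) stool();
translate([609, 772, 0]) stool();
translate([-508, 168, 0]) stool();
translate([1726, 168, 0]) stool();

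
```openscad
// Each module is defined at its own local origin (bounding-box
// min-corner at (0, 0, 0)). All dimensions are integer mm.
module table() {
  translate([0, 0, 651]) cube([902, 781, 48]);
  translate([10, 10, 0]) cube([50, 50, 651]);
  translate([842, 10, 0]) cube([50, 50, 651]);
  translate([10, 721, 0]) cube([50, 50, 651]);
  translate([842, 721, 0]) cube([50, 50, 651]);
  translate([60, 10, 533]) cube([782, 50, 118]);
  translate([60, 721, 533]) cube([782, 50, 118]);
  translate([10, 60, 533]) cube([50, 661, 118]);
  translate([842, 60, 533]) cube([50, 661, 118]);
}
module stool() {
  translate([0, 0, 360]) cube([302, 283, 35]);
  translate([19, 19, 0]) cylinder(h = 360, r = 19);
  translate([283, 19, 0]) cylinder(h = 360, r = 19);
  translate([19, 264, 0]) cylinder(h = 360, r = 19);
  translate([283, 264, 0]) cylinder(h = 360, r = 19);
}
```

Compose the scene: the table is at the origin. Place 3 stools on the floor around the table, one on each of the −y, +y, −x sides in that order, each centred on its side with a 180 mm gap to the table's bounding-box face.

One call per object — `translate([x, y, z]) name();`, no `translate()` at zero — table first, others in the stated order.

table();
translate([300, -463, 0]) stool();
translate([300, 961, 0]) stool();
translate([-482, 249, 0]) stool();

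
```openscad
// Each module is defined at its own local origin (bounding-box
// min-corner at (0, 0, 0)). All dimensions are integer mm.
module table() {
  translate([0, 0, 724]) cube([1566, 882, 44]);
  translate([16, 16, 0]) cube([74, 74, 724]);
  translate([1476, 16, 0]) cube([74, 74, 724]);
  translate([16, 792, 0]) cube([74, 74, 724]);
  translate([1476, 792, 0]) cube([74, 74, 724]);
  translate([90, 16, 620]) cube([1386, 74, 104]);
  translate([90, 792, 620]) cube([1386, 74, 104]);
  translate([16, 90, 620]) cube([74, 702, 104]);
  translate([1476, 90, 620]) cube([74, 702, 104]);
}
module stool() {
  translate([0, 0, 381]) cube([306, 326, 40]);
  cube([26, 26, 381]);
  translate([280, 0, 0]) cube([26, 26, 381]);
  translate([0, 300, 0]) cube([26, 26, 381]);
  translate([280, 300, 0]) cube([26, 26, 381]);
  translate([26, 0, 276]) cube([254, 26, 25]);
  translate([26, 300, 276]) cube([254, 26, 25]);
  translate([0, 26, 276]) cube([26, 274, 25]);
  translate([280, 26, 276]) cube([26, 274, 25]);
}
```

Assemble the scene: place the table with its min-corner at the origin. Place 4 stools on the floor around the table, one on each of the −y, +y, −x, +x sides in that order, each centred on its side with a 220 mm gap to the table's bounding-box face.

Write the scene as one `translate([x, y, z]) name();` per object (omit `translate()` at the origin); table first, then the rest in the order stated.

table();
translate([630, -546, 0]) stool();
translate([630, 1102, 0]) stool();
translate([-526, 278, 0]) stool();
translate([1786, 278, 0]) stool();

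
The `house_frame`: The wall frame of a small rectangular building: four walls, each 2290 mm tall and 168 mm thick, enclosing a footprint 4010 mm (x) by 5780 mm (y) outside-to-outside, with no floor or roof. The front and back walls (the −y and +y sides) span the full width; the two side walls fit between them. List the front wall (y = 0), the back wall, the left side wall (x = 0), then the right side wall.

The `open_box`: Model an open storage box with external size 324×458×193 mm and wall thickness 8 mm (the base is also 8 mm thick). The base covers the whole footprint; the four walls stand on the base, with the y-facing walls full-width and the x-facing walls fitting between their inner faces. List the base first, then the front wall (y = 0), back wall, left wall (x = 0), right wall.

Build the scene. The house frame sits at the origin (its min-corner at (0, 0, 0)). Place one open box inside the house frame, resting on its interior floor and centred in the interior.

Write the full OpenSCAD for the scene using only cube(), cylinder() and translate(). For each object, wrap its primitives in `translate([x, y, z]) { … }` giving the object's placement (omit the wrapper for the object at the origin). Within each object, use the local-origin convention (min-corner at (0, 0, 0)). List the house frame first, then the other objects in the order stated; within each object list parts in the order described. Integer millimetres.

cube([4010, 168, 2290]);
translate([0, 5612, 0]) cube([4010, 168, 2290]);
translate([0, 168, 0]) cube([168, 5444, 2290]);
translate([3842, 168, 0]) cube([168, 5444, 2290]);
translate([1843, 2661, 0]) {
  cube([324, 458, 8]);
  translate([0, 0, 8]) cube([324, 8, 185]);
  translate([0, 450, 8]) cube([324, 8, 185]);
  translate([0, 8, 8]) cube([8, 442, 185]);
  translate([316, 8, 8]) cube([8, 442, 185]);
}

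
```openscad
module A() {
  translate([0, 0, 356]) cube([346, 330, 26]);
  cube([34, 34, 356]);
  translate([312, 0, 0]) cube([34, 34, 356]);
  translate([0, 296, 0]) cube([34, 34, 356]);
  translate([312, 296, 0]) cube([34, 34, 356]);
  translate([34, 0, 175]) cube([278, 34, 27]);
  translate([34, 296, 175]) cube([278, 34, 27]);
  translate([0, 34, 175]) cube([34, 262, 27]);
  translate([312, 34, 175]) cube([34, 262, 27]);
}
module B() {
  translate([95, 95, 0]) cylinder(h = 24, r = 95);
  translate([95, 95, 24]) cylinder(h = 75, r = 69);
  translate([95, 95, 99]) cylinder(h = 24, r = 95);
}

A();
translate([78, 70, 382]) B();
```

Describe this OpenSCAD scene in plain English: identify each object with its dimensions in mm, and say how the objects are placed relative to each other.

A is a simple wooden stool: a rectangular seat 346 mm (x) by 330 mm (y), 26 mm thick, top face at z = 382 mm, on four square legs, each 34×34 mm in cross-section. The legs rest on z = 0, each flush with a corner of the seat. Four stretchers, 34 mm wide and 27 mm tall, connect adjacent legs with their undersides at z = 175 mm, each running between the inner faces of the legs it joins and aligned with the legs' outer faces on the other axis.

B is a spool: two coaxial disc flanges of radius 95 mm and thickness 24 mm, joined by a core cylinder of radius 69 mm and height 75 mm. The lower flange rests on z = 0 and the three cylinders share a vertical axis.

The spool is on top of the stool, centred.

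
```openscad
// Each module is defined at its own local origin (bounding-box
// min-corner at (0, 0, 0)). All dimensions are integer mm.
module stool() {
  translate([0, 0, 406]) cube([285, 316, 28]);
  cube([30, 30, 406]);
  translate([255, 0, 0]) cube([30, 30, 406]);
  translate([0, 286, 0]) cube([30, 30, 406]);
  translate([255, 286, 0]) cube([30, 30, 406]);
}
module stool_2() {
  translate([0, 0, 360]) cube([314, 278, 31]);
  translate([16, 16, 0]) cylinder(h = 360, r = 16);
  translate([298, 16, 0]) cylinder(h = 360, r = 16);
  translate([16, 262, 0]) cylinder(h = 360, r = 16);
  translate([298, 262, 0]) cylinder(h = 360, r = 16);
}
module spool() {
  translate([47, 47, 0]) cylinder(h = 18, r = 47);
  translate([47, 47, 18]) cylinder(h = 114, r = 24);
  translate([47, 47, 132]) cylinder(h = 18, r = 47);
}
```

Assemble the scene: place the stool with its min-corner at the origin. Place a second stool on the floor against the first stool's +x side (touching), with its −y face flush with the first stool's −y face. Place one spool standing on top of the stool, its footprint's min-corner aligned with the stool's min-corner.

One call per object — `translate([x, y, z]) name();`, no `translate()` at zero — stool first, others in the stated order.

stool();
translate([285, 0, 0]) stool_2();
translate([0, 0, 434]) spool();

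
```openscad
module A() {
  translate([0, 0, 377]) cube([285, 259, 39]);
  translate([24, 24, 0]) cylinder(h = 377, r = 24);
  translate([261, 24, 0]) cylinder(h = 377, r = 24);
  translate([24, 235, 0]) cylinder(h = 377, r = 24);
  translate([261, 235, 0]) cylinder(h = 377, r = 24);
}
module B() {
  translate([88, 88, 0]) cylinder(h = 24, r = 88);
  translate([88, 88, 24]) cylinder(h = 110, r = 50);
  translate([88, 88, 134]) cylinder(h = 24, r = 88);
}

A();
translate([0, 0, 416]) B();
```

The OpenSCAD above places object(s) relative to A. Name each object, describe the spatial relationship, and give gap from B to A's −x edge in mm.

A is a stool. B is a spool. The spool is on top of the stool. The gap from the spool to the stool's −x edge is 0 mm.

The spool's min-x is at 0; the stool's min-x is 0; gap = 0 mm.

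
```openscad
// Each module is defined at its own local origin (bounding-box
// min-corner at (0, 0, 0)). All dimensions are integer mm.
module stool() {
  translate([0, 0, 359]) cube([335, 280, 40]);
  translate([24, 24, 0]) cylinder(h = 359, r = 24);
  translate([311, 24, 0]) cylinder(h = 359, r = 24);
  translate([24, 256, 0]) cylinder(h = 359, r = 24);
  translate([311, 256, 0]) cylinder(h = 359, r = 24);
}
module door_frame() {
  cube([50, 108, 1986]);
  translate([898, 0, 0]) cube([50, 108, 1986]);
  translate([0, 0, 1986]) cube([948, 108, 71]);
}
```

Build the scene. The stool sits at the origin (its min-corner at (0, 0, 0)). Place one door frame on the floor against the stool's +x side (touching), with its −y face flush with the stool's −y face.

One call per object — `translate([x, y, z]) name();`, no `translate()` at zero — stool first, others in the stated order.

stool();
translate([335, 0, 0]) door_frame();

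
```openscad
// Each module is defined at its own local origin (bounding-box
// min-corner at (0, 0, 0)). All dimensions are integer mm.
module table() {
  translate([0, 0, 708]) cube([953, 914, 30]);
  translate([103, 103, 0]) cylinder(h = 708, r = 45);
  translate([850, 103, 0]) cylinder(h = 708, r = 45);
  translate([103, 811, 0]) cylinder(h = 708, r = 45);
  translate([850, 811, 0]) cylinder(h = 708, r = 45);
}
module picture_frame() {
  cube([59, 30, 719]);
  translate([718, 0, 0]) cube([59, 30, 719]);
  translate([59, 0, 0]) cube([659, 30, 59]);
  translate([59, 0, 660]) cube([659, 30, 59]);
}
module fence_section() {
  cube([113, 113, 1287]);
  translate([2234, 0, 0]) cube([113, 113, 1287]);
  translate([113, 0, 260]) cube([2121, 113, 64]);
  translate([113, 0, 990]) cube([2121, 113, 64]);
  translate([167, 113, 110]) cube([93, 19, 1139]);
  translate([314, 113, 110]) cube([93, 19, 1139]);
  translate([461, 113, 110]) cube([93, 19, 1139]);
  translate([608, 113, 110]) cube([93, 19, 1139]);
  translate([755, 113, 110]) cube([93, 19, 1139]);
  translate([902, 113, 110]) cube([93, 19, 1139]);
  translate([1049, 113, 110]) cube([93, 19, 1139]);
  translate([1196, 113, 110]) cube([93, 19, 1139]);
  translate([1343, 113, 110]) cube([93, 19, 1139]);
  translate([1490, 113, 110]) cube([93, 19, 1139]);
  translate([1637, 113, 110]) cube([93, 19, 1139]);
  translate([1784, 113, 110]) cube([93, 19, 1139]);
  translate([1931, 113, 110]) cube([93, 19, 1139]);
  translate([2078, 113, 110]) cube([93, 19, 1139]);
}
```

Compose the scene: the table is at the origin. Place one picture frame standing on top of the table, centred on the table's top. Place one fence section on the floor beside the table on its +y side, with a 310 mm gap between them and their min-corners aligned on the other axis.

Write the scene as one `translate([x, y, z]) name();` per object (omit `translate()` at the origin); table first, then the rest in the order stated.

table();
translate([88, 442, 738]) picture_frame();
translate([0, 1224, 0]) fence_section();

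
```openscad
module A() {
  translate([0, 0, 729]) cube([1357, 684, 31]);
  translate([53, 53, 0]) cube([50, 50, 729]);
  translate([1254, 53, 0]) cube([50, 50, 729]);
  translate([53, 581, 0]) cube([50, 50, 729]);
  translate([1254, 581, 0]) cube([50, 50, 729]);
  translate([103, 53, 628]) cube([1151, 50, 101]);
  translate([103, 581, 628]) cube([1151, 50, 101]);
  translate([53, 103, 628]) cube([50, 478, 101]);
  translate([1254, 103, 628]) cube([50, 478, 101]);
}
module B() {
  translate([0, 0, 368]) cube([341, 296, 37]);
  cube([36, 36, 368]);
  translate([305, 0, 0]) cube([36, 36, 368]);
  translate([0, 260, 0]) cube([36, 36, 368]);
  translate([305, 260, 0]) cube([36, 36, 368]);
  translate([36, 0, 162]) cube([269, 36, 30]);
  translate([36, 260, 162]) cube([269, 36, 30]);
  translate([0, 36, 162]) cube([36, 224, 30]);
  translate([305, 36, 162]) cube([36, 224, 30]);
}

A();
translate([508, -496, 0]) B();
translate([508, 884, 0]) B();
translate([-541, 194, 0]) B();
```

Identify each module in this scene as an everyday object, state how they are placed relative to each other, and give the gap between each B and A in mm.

Each stool's nearest face is 200 mm from the table's bounding box.

A is a table. B is a stool. Three stools sit around the table at the −y, +y, −x sides. The gap between each stool and the table is 200 mm.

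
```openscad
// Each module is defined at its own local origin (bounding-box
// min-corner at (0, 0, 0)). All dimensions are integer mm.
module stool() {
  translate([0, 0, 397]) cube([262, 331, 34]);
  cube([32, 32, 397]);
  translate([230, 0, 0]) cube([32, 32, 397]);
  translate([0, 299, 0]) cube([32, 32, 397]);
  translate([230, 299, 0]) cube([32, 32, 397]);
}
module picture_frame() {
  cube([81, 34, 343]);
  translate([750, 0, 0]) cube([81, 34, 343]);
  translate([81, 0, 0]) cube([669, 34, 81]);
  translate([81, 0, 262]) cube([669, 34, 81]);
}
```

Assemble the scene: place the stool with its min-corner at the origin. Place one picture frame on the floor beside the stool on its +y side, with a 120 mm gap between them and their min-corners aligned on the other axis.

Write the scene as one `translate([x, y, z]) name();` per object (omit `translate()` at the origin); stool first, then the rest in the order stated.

stool();
translate([0, 451, 0]) picture_frame();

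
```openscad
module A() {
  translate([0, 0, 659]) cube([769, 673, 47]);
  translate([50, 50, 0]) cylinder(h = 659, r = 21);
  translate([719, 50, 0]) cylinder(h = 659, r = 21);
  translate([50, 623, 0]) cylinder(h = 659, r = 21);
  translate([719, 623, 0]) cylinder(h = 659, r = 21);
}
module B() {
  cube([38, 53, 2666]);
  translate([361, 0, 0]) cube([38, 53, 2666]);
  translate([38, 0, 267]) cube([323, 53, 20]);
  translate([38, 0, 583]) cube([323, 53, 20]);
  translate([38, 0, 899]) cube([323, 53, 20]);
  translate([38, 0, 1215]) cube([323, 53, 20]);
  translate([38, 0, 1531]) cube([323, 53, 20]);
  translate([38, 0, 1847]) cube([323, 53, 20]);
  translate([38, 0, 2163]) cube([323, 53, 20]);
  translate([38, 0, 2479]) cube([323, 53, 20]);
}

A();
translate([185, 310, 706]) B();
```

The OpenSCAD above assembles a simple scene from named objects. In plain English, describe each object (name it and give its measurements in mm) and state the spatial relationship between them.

A is a table with a 769×673 mm rectangular top, 47 mm thick, top surface at z = 706 mm, supported by four round legs of 42 mm diameter, each leg's bounding box inset 29 mm from the nearest pair of top edges, running from the floor.

B is a wooden ladder with two side rails of 38×53 mm section and 2666 mm height, set 399 mm apart overall. Between them run 8 rectangular rungs (53 mm deep, 20 mm thick), front faces flush with the rails' −y face. The bottom of the first rung is 267 mm above the floor and each subsequent rung is 316 mm higher than the one below.

The ladder is on top of the table, centred.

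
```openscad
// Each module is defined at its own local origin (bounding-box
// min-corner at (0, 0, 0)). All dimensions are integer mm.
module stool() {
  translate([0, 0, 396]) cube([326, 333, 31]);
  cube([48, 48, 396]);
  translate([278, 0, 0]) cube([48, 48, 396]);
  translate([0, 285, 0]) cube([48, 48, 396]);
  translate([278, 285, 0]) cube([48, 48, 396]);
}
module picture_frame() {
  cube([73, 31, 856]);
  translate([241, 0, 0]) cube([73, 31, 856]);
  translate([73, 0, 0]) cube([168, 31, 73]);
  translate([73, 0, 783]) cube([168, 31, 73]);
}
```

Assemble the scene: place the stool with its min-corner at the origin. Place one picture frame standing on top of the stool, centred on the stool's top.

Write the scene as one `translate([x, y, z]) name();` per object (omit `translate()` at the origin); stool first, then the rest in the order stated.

stool();
translate([6, 151, 427]) picture_frame();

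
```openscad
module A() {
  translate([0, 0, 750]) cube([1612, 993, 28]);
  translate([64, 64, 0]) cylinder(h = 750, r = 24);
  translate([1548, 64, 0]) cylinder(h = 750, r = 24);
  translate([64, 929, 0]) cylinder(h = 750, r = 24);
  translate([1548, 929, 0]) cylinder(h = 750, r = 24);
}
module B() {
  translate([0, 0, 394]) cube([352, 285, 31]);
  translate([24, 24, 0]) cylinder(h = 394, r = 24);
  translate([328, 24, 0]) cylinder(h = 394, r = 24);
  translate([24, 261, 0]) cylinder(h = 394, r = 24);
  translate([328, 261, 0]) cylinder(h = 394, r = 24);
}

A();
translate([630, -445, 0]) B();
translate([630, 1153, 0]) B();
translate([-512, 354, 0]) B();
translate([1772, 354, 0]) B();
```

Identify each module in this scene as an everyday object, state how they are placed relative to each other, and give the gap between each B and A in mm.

A is a table. B is a stool. Four stools sit around the table at the −y, +y, −x, +x sides. The gap between each stool and the table is 160 mm.

Each stool's nearest face is 160 mm from the table's bounding box.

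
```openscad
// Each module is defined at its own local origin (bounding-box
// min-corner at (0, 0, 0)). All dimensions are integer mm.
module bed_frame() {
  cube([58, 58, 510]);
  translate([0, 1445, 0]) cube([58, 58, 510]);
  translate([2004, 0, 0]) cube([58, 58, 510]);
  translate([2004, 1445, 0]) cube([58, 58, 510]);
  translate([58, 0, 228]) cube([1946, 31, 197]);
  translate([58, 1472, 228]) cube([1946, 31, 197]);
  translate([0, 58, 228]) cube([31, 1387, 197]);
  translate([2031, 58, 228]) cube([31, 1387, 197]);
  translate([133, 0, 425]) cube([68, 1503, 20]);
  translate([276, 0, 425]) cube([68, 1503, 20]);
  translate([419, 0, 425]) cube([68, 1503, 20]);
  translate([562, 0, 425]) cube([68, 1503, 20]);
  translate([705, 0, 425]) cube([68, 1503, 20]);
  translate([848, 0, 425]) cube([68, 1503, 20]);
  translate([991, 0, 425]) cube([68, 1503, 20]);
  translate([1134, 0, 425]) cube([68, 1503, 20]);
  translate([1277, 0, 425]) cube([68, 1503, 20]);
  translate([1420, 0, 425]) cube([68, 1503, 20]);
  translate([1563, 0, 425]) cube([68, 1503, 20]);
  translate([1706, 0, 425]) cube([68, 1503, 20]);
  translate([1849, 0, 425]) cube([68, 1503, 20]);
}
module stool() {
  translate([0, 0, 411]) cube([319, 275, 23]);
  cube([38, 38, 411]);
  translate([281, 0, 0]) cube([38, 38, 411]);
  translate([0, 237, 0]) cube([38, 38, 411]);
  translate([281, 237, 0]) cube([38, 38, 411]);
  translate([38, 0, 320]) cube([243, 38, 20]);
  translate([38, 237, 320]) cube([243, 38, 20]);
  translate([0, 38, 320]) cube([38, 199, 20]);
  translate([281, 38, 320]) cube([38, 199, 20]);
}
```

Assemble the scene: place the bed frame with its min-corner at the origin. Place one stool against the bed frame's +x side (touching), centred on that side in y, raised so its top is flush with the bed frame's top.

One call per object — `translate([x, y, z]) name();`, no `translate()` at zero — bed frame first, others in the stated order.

bed_frame();
translate([2062, 614, 76]) stool();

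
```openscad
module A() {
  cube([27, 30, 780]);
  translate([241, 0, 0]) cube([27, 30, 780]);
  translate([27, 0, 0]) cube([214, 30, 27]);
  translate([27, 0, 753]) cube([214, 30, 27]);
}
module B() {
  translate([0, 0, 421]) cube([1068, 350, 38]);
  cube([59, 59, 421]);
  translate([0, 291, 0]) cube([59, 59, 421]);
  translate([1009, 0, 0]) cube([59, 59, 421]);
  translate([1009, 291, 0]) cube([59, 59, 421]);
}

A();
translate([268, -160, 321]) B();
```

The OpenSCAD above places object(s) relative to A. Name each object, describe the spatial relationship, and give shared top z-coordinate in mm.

A is a picture frame. B is a bench. The bench is beside the picture frame with their tops flush at z = 780. The shared top z-coordinate is 780 mm.

Both tops at z = 780 mm.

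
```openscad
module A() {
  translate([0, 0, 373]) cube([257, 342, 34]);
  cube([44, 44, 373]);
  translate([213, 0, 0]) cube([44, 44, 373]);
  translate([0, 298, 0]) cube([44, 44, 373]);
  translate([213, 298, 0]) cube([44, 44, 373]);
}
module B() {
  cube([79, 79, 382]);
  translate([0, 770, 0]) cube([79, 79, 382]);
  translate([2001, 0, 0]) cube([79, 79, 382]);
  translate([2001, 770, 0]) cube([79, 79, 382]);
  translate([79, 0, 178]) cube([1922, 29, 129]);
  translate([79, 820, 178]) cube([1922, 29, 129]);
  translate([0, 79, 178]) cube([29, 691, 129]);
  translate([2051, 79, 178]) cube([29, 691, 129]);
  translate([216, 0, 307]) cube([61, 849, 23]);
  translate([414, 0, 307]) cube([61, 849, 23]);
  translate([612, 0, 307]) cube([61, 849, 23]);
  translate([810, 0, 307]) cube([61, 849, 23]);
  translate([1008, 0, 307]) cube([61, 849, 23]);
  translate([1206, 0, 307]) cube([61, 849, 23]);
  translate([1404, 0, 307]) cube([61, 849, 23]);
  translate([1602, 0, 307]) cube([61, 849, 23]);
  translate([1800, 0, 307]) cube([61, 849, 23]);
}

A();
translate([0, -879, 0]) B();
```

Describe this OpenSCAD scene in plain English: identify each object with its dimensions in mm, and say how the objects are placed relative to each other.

A is a four-legged stool. The seat is a 257×342×34 mm slab whose top surface is at z = 407 mm; four square legs, each 44×44 mm in cross-section, run from the floor (z = 0) to the underside of the seat, each flush with a corner of the seat.

B is a bed frame 2080 mm long (x) by 849 mm wide (y). Four 79×79 mm corner posts, 382 mm tall, at the corners of the footprint. Four rails of 29 mm thickness and 129 mm height run between adjacent posts with their undersides at z = 178 mm, their outer faces flush with the outside of the frame (the two x-running rails run between the posts' inner faces; the two y-running rails run between the posts' inner faces). 9 slats, each 61 mm wide (x) and 23 mm thick, lie across the top of the two x-running rails, running the full 849 mm width of the frame in y; the slats are evenly spaced along x between the inner faces of the end posts with equal gaps (rounded down to the nearest mm) at the −x end and between each pair — any rounding remainder accumulates at the +x end.

The bed frame is on the floor beside the stool on its −y side.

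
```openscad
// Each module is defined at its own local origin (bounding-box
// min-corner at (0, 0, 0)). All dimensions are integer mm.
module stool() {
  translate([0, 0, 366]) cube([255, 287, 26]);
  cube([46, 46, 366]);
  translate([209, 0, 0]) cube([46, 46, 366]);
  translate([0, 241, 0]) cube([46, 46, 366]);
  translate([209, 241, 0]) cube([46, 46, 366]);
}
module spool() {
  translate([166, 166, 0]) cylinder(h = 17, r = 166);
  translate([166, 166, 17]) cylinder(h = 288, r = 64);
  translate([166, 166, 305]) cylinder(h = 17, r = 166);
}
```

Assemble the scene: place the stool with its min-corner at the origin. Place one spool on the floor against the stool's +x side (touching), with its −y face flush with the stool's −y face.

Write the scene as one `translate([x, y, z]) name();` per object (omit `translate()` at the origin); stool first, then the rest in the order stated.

stool();
translate([255, 0, 0]) spool();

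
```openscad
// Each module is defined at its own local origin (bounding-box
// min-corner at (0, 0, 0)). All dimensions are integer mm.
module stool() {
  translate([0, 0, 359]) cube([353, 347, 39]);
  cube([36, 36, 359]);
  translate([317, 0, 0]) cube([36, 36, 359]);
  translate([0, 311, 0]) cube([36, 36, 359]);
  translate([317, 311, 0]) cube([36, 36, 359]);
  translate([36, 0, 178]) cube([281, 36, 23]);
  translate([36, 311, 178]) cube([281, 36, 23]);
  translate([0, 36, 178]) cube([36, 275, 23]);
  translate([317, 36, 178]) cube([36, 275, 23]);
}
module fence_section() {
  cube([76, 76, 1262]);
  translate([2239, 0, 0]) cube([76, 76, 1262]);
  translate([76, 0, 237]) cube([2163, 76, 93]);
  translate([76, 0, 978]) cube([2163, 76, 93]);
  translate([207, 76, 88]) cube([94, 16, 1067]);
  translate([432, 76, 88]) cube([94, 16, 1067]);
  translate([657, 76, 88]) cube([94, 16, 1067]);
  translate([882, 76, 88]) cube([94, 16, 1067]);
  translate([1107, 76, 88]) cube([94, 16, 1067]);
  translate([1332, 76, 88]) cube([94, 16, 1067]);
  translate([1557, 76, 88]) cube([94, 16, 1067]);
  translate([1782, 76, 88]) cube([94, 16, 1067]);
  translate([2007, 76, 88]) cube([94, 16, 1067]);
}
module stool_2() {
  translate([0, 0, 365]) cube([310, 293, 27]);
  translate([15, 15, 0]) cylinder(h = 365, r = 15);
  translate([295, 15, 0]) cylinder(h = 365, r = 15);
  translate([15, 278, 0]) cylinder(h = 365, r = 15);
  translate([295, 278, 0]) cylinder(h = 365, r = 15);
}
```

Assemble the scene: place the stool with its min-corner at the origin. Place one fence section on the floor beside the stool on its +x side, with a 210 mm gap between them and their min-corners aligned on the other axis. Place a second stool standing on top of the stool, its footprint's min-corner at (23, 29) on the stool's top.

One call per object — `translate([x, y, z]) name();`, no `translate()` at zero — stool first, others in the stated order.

stool();
translate([563, 0, 0]) fence_section();
translate([23, 29, 398]) stool_2();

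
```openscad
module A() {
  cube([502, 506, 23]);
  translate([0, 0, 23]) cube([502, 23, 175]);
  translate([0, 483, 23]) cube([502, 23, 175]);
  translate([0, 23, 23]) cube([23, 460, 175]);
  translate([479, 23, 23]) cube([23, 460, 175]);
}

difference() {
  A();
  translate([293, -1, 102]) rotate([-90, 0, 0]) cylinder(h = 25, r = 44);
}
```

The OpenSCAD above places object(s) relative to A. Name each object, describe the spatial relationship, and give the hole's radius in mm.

The subtracted cylinder has r = 44 mm.

A is an open box. The open box has a circular hole through its front wall. The hole's radius is 44 mm.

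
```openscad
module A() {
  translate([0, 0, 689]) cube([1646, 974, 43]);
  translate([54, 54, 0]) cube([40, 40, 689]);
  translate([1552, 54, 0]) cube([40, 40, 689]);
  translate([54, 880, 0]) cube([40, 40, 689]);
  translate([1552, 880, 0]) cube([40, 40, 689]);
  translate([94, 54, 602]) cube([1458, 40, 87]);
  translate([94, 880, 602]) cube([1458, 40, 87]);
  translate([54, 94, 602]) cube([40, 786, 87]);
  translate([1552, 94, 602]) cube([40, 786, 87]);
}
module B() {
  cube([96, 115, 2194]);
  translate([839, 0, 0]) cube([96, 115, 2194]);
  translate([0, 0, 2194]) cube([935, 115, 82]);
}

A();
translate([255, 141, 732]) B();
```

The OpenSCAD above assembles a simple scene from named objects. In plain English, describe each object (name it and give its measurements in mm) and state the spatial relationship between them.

A is a table with a 1646×974 mm rectangular top, 43 mm thick, top surface at z = 732 mm, supported by four 40×40 mm square legs, each inset 54 mm from the nearest pair of top edges, running from the floor. Four apron rails, 40 mm thick and 87 mm tall, run between adjacent legs with their top edges flush with the underside of the top and their outer faces flush with the legs' outer faces.

B is a rectangular door frame: two vertical jambs of 96×115 mm section, 2194 mm tall, with a clear opening 743 mm wide between their inner faces. A header 82 mm tall and 115 mm deep lies on top of the jambs and spans the full outside width.

The door frame is on top of the table.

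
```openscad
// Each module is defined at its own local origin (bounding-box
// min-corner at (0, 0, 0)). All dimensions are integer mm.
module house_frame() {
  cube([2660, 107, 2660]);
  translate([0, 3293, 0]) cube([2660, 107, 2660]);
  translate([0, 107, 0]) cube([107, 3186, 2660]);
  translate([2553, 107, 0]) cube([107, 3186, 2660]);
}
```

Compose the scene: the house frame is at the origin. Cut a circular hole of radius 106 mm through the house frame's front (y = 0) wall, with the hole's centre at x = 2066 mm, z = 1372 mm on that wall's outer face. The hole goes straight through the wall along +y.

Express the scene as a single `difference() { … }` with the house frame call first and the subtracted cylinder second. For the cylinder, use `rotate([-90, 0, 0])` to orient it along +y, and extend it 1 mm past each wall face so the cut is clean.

difference() {
  house_frame();
  translate([2066, -1, 1372]) rotate([-90, 0, 0]) cylinder(h = 109, r = 106);
}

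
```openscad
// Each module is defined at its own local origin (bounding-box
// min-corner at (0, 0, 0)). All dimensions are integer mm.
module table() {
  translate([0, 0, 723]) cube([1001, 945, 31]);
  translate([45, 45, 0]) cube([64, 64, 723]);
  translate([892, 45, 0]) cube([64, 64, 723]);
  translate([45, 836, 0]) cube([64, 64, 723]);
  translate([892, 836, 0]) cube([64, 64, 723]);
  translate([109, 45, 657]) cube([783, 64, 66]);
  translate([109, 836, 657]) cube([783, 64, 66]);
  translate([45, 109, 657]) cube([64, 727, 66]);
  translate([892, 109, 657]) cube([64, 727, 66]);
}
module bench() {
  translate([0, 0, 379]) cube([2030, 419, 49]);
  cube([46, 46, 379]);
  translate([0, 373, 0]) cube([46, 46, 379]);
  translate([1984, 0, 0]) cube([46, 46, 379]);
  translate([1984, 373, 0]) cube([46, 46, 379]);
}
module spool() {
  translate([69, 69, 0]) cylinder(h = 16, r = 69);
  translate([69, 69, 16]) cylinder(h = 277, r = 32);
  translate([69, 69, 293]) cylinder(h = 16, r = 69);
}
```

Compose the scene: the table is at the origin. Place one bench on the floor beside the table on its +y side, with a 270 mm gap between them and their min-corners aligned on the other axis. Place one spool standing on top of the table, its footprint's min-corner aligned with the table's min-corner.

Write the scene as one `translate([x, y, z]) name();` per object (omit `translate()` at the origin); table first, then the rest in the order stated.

table();
translate([0, 1215, 0]) bench();
translate([0, 0, 754]) spool();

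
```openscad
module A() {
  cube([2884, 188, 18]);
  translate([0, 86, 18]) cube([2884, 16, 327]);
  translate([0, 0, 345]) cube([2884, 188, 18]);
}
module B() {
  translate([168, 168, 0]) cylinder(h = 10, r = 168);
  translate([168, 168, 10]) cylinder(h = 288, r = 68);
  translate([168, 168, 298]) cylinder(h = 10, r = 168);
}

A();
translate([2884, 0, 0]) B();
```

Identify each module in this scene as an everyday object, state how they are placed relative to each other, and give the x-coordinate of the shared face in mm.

The I-beam's +x face and the spool's −x face are both at x = 2884 mm.

A is an I-beam. B is a spool. The spool is against the I-beam's +x side, with their −y faces flush. The x-coordinate of the shared face is 2884 mm.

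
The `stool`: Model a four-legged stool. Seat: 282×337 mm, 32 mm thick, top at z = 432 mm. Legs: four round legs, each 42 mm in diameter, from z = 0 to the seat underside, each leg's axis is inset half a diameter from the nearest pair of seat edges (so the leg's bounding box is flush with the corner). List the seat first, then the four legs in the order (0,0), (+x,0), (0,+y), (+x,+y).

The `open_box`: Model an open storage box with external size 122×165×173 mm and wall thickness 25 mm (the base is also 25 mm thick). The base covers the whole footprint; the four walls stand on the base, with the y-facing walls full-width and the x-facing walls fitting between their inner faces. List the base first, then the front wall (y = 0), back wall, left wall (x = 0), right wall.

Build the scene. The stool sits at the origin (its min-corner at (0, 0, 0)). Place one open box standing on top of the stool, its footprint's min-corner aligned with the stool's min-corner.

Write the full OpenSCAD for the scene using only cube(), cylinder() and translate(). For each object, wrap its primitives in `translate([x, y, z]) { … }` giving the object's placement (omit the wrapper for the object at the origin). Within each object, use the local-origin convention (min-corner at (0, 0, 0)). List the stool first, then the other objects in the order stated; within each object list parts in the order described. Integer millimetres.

translate([0, 0, 400]) cube([282, 337, 32]);
translate([21, 21, 0]) cylinder(h = 400, r = 21);
translate([261, 21, 0]) cylinder(h = 400, r = 21);
translate([21, 316, 0]) cylinder(h = 400, r = 21);
translate([261, 316, 0]) cylinder(h = 400, r = 21);
translate([0, 0, 432]) {
  cube([122, 165, 25]);
  translate([0, 0, 25]) cube([122, 25, 148]);
  translate([0, 140, 25]) cube([122, 25, 148]);
  translate([0, 25, 25]) cube([25, 115, 148]);
  translate([97, 25, 25]) cube([25, 115, 148]);
}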